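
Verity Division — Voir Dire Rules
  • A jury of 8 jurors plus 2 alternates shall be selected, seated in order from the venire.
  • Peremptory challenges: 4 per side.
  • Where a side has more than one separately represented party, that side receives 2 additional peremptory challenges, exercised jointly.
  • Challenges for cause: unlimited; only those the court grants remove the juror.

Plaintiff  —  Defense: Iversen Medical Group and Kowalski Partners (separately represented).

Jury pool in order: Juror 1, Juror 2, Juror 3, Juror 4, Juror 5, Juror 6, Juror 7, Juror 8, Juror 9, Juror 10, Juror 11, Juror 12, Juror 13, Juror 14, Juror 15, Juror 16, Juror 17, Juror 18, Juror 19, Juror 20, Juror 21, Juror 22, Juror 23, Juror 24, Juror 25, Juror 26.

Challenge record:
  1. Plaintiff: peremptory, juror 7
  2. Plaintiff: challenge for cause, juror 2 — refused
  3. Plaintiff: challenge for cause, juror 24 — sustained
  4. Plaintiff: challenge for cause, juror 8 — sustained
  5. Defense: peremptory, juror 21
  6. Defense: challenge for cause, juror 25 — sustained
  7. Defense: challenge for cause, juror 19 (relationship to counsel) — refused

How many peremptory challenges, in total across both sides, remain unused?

Plaintiff allotment: 4. Defense allotment: 4 base + 2 multi-party = 6.
Plaintiff peremptories used: #7 — 1 (for-cause on #2, #24, #8 don't count).
Defense peremptories used: #21 — 1 (for-cause on #25, #19 don't count).
Remaining: (4 − 1) + (6 − 1) = 8.

8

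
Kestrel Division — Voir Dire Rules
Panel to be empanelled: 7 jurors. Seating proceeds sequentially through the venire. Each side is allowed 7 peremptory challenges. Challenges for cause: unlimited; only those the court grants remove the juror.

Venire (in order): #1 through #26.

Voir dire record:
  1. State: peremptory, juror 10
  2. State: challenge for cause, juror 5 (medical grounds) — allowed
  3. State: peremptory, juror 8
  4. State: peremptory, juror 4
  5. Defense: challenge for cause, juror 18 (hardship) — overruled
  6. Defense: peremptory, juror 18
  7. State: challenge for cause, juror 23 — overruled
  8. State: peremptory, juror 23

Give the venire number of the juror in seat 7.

Removed: #4, #5, #8, #10, #18, #23.
Seating in order: seats 1–7 → #1, #2, #3, #6, #7, #9, #11.
So seat 7 is #11.

11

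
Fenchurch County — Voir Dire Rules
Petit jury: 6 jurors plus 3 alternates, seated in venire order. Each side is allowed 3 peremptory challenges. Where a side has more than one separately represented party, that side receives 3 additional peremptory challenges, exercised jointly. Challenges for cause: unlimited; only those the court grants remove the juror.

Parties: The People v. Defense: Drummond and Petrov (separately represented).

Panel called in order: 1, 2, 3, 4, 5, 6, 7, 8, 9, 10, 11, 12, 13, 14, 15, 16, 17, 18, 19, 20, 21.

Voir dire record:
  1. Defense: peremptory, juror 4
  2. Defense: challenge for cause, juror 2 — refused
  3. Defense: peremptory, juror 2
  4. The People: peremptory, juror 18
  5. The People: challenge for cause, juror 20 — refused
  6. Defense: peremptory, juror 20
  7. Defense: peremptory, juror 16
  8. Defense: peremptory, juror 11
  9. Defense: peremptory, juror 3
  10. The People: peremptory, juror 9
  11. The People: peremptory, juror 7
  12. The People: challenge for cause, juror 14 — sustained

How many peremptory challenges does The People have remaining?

The People allotment: 3.
The People peremptories used: #18, #9, #7 — 3 (for-cause on #20, #14 don't count).
Remaining: 3 − 3 = 0.

0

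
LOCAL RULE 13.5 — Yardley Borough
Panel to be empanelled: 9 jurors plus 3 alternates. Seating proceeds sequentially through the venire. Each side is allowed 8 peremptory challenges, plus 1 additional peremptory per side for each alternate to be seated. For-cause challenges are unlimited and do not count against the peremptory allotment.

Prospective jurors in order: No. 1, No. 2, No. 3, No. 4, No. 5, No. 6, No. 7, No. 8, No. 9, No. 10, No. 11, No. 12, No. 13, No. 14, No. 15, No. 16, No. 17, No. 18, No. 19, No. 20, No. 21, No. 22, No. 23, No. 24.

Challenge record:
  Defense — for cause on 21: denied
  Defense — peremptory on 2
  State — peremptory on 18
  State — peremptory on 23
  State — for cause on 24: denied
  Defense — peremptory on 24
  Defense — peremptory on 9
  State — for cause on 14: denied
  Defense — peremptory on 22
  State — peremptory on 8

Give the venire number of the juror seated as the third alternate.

Removed: #2, #8, #9, #18, #22, #23, #24. (#14, #21 stay — for-cause denied.)
Seating in order: seats 1–9 → #1, #3, #4, #5, #6, #7, #10, #11, #12; alternates → #13, #14, #15.
So alternate 3 is #15.

15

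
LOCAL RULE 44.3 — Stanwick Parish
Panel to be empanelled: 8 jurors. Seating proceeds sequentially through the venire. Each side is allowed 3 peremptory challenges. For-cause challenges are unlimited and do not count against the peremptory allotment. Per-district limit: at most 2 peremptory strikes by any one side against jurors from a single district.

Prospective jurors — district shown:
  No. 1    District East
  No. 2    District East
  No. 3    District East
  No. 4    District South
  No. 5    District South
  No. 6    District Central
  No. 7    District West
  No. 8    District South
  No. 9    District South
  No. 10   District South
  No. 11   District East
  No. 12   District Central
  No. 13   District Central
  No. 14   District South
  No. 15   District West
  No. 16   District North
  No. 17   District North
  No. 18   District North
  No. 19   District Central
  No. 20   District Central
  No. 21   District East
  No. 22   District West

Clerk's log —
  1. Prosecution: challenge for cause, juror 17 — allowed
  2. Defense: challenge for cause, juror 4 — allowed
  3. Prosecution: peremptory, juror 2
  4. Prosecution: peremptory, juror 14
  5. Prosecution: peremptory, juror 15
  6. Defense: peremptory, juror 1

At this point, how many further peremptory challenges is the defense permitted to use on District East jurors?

Defense peremptories so far: #1 — 1 of 3 used, 2 left overall.
Against District East: #1 — 1 used; per-district cap 2 leaves 1.
Binding limit: min(2, 1) = 1.

1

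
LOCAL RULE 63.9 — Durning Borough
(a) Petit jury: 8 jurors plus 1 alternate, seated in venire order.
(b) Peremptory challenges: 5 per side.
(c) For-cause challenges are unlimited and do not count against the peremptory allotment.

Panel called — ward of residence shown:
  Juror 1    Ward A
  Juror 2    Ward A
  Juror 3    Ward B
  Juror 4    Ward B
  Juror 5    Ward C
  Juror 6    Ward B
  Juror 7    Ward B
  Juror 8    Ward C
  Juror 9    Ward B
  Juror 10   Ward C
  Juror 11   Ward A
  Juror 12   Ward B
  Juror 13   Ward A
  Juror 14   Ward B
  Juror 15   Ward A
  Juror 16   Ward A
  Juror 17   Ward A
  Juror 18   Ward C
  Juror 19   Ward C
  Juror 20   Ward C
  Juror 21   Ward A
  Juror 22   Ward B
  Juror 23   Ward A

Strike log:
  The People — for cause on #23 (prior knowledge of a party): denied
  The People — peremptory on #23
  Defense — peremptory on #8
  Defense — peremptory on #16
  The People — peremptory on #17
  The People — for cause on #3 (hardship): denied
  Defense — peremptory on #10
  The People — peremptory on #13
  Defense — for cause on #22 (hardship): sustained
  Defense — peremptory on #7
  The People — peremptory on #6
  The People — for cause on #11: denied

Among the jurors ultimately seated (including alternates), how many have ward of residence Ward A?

3

Removed: #6, #7, #8, #10, #13, #16, #17, #22, #23.
Seated (9 incl. alternates): #1, #2, #3, #4, #5, #9, #11, #12, #14.
Of those, in Ward A: #1, #2, #11 → 3.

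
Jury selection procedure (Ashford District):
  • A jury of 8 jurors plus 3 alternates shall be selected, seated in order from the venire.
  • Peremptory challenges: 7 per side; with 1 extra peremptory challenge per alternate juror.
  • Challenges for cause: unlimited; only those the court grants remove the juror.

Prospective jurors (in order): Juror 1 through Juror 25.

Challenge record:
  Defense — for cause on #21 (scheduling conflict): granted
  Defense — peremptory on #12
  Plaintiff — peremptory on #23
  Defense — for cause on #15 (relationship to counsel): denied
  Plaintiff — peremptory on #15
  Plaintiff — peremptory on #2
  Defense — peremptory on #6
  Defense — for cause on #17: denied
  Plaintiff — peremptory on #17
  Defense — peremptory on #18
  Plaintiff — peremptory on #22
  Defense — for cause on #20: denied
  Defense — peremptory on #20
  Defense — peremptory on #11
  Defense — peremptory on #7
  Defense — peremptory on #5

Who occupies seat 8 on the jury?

Removed: #2, #5, #6, #7, #11, #12, #15, #17, #18, #20, #21, #22, #23.
Filling seats in venire order through position 8: #1, #3, #4, #8, #9, #10, #13, #14.
So seat 8 is #14.

14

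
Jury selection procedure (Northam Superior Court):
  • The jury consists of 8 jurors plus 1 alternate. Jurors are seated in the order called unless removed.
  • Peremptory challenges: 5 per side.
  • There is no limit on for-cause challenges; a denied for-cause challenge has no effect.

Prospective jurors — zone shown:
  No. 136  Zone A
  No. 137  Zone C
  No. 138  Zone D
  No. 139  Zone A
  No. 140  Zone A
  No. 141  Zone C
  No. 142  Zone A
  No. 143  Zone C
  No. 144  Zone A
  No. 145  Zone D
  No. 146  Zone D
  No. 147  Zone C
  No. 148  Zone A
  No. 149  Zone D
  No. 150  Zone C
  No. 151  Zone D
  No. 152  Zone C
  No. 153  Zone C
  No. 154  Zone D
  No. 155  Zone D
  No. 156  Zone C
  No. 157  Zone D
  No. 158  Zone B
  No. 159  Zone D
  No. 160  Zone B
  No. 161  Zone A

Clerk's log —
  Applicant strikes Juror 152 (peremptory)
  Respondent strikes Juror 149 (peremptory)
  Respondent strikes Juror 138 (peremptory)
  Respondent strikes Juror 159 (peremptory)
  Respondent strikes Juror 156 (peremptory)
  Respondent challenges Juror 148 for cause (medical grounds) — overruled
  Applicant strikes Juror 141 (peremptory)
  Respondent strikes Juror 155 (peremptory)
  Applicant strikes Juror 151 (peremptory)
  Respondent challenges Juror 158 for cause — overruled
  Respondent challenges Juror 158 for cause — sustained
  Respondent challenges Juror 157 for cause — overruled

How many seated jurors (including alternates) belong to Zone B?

Removed: #138, #141, #149, #151, #152, #155, #156, #158, #159.
Seated (9 incl. alternates): #136, #137, #139, #140, #142, #143, #144, #145, #146.
None of those are in Zone B → 0.

0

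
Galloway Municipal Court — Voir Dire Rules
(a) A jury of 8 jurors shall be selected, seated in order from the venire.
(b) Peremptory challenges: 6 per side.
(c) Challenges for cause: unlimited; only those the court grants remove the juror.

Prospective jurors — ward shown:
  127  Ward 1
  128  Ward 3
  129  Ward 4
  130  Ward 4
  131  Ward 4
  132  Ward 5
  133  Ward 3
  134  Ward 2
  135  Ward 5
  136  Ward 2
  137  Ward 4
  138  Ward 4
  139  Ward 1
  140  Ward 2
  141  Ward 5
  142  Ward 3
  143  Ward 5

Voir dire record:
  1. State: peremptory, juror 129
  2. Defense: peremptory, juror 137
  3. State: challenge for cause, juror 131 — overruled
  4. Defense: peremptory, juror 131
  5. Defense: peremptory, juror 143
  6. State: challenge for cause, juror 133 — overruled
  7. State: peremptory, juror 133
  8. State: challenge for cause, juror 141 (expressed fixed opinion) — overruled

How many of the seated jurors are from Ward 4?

2

Removed: #129, #131, #133, #137, #143.
Seated jurors 1–8: #127, #128, #130, #132, #134, #135, #136, #138.
Of those, in Ward 4: #130, #138 → 2.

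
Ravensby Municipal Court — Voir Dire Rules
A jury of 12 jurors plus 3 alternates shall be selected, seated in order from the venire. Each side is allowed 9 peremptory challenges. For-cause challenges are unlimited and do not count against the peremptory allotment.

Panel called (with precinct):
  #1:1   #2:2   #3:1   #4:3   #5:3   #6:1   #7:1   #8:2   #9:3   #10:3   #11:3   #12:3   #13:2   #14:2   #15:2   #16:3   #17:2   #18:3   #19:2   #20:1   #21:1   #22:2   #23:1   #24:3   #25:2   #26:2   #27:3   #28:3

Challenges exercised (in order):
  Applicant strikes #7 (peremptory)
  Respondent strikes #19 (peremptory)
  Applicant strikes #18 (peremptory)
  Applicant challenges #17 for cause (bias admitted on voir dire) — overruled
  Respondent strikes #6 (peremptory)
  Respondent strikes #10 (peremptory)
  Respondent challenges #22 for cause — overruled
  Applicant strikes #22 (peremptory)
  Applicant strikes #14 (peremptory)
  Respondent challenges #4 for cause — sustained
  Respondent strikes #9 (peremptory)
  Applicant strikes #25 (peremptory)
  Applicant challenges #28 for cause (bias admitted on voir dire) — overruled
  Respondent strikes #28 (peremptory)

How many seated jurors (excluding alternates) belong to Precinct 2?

Removed: #4, #6, #7, #9, #10, #14, #18, #19, #22, #25, #28.
Seated jurors 1–12: #1, #2, #3, #5, #8, #11, #12, #13, #15, #16, #17, #20 (alternates #21, #23, #24 not counted).
Of those, in Precinct 2: #2, #8, #13, #15, #17 → 5.

5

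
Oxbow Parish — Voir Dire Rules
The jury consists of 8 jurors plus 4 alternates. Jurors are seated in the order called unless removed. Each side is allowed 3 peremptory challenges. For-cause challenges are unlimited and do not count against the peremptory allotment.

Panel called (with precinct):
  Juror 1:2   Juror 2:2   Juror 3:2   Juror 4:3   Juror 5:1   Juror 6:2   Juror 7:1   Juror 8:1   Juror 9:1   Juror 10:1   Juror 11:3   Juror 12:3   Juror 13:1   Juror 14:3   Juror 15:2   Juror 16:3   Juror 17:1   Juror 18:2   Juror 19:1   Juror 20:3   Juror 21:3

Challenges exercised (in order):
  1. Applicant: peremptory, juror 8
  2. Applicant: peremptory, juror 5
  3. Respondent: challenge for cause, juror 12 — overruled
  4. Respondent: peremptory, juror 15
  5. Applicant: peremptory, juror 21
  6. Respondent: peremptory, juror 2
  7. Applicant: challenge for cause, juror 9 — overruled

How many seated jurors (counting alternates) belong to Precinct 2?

3

Removed: #2, #5, #8, #15, #21.
Seated (12 incl. alternates): #1, #3, #4, #6, #7, #9, #10, #11, #12, #13, #14, #16.
Of those, in Precinct 2: #1, #3, #6 → 3.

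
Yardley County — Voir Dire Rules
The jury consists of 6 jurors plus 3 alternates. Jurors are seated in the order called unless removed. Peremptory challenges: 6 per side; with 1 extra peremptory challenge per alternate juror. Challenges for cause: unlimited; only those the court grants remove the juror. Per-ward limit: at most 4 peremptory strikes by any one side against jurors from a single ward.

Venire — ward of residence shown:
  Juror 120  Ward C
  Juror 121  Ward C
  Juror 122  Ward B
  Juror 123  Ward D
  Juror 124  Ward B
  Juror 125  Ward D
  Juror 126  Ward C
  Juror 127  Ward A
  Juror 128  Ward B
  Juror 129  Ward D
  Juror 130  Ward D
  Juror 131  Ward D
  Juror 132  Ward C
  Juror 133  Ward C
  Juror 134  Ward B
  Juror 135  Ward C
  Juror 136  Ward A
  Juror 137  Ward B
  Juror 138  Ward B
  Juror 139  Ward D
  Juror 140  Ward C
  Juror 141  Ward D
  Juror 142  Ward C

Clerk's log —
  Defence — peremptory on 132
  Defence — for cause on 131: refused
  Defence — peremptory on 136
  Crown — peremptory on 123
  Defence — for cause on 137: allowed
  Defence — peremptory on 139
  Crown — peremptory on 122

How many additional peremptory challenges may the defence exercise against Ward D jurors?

3

Defence peremptories so far: #132, #136, #139 — 3 of 9 used, 6 left overall.
Against Ward D: #139 — 1 used; per-ward cap 4 leaves 3.
Binding limit: min(6, 3) = 3.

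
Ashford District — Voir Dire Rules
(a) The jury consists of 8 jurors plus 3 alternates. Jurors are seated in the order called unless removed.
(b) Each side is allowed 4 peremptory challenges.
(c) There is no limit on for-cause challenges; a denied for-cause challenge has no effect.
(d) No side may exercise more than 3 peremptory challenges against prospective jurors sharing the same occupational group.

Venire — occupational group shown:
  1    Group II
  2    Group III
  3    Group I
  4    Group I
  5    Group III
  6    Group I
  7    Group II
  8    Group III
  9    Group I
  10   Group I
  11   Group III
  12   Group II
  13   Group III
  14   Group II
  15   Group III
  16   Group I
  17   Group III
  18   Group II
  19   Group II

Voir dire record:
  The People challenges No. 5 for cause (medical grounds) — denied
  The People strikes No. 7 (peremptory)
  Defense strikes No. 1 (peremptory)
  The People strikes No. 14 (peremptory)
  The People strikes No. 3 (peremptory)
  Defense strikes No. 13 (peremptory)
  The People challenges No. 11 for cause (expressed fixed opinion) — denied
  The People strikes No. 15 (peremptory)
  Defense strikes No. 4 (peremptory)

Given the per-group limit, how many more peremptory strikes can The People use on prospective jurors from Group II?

0

The People peremptories so far: #7, #14, #3, #15 — 4 of 4 used, 0 left overall.
Against Group II: #7, #14 — 2 used; per-group cap 3 leaves 1.
Binding limit: min(0, 1) = 0.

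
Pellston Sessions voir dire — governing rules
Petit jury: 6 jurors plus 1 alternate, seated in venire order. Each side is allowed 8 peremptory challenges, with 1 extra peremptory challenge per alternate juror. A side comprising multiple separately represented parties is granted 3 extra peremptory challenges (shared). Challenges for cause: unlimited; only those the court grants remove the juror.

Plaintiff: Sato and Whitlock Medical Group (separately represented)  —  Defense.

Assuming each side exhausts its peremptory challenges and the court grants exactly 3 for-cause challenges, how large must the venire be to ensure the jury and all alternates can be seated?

Seats to fill: 6 + 1 alternates = 7.
Peremptories — Plaintiff: 8 + 1×1 + 3 = 12; Defense: 8 + 1×1 = 9; total 21.
For-cause removals: 3.
Minimum venire: 7 + 21 + 3 = 31.

31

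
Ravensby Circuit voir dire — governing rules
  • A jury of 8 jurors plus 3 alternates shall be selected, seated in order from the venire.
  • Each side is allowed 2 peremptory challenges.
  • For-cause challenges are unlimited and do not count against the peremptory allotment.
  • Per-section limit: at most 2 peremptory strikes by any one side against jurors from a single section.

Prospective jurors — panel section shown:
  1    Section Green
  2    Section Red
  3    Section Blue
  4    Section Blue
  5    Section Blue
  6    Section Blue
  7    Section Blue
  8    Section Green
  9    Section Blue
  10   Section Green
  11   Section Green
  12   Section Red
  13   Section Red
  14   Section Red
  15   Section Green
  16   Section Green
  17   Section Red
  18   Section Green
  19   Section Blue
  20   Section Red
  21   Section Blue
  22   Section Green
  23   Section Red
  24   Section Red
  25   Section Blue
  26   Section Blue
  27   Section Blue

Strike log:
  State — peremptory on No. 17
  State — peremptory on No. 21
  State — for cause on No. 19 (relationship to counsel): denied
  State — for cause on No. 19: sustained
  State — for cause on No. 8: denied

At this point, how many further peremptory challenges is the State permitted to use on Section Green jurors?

0

State peremptories so far: #17, #21 — 2 of 2 used, 0 left overall.
Against Section Green: none yet — per-section cap 2 leaves 2.
Binding limit: min(0, 2) = 0.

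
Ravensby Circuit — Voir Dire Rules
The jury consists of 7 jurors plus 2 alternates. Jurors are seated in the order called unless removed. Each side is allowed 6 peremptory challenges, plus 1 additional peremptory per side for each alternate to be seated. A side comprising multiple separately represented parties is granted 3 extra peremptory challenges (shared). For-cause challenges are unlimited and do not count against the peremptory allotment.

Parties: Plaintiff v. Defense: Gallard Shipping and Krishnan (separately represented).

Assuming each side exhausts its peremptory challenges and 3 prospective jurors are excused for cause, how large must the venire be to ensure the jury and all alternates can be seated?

31

Seats to fill: 7 + 2 alternates = 9.
Peremptories — Plaintiff: 6 + 1×2 = 8; Defense: 6 + 1×2 + 3 = 11; total 19.
For-cause removals: 3.
Minimum venire: 9 + 19 + 3 = 31.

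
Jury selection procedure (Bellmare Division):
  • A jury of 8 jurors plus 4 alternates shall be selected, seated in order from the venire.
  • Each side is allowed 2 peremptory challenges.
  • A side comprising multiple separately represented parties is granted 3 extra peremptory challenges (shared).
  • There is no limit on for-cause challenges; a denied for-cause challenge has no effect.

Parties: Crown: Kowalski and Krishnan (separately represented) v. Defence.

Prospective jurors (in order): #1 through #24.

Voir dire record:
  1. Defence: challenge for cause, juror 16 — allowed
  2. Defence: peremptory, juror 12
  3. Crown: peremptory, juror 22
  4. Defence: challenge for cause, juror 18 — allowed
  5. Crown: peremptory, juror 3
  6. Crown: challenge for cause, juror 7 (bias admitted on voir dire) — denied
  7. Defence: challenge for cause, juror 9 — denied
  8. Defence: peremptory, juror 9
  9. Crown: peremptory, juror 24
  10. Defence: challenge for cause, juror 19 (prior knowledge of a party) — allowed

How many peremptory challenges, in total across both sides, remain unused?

2

Crown allotment: 2 base + 3 multi-party = 5. Defence allotment: 2.
Crown peremptories used: #22, #3, #24 — 3 (the for-cause on #7 doesn't count).
Defence peremptories used: #12, #9 — 2 (for-cause on #16, #18, #9, #19 don't count).
Remaining: (5 − 3) + (2 − 2) = 2.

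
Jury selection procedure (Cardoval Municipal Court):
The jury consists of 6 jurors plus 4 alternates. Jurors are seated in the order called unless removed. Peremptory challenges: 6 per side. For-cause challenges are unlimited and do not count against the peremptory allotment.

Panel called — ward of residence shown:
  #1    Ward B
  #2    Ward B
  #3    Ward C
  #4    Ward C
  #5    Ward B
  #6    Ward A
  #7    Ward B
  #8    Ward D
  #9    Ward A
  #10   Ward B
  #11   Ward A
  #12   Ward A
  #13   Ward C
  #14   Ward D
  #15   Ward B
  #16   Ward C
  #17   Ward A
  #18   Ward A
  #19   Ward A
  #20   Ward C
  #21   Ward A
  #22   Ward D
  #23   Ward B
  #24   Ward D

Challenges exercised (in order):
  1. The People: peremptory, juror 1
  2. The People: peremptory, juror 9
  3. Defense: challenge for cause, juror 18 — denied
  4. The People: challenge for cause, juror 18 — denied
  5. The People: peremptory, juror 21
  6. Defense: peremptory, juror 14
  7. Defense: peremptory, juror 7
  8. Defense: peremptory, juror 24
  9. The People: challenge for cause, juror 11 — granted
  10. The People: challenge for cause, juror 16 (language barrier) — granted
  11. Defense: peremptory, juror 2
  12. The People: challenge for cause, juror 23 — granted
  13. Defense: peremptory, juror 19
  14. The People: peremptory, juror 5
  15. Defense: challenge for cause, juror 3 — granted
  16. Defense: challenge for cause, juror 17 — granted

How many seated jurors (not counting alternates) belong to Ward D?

Removed: #1, #2, #3, #5, #7, #9, #11, #14, #16, #17, #19, #21, #23, #24.
Seated jurors 1–6: #4, #6, #8, #10, #12, #13 (alternates #15, #18, #20, #22 not counted).
Of those, in Ward D: #8 → 1.

1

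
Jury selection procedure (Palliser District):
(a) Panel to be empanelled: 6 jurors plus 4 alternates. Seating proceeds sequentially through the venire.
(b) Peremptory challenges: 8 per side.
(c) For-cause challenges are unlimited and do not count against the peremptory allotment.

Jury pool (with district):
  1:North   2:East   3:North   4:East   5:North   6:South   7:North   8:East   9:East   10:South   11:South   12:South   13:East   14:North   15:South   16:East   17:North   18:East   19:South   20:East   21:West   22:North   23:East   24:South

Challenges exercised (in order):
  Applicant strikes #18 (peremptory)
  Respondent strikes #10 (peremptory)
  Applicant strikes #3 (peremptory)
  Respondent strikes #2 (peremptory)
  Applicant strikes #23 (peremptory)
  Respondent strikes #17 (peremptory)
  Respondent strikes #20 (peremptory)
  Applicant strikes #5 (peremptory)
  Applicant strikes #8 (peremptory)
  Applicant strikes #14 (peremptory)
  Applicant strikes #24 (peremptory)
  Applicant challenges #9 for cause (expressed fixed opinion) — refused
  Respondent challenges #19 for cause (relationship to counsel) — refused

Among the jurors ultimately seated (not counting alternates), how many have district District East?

2

Removed: #2, #3, #5, #8, #10, #14, #17, #18, #20, #23, #24.
Seated jurors 1–6: #1, #4, #6, #7, #9, #11 (alternates #12, #13, #15, #16 not counted).
Of those, in District East: #4, #9 → 2.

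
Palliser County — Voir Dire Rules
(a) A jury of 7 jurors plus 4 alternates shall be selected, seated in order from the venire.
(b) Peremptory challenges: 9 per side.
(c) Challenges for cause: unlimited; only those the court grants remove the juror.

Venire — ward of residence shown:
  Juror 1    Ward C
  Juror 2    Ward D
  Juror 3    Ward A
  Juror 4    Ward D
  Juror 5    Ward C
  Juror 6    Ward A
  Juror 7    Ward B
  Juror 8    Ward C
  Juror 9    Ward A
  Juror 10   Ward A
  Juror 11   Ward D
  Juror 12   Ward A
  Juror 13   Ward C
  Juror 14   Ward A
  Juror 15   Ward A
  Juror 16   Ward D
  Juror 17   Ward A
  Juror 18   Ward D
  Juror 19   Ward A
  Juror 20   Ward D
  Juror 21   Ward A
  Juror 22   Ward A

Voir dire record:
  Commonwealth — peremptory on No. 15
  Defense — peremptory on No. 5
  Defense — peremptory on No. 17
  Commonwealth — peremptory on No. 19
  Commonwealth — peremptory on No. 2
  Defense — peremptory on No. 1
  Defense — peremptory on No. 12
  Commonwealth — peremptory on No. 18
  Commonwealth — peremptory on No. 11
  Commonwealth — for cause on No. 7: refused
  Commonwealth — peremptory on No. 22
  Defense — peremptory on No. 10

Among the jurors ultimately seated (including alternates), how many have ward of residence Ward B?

Removed: #1, #2, #5, #10, #11, #12, #15, #17, #18, #19, #22.
Seated (11 incl. alternates): #3, #4, #6, #7, #8, #9, #13, #14, #16, #20, #21.
Of those, in Ward B: #7 → 1.

1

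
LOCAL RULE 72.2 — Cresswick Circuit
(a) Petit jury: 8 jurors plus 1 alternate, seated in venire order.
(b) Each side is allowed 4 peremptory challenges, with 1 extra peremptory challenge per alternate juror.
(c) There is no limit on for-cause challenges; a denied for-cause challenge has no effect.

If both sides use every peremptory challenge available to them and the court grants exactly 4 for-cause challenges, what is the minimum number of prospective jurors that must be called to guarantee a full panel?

Seats to fill: 8 + 1 alternates = 9.
Peremptories: 4 + 1×1 = 5 per side × 2 sides = 10.
For-cause removals: 4.
Minimum venire: 9 + 10 + 4 = 23.

23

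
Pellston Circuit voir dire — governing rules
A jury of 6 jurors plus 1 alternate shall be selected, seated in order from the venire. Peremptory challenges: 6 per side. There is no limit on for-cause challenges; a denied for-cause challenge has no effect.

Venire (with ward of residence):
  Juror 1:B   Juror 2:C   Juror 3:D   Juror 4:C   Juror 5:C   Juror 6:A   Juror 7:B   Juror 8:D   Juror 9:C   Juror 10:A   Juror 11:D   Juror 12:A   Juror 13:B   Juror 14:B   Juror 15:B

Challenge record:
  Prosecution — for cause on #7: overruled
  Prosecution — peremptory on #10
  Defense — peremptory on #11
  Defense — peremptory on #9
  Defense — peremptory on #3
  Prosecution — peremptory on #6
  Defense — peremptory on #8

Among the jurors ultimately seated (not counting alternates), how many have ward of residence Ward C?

3

Removed: #3, #6, #8, #9, #10, #11.
Seated jurors 1–6: #1, #2, #4, #5, #7, #12 (alternates #13 not counted).
Of those, in Ward C: #2, #4, #5 → 3.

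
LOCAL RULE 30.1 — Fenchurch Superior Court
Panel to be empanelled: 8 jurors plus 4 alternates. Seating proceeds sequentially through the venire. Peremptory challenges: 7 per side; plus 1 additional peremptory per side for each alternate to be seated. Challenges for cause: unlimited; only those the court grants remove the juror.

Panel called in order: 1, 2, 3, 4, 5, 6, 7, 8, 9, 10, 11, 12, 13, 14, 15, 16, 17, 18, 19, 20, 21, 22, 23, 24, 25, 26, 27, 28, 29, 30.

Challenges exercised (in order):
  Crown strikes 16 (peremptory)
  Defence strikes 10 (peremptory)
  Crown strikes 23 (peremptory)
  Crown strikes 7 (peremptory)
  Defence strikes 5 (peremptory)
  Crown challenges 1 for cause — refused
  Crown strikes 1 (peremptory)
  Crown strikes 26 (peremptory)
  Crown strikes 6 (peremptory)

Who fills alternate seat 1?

Removed: #1, #5, #6, #7, #10, #16, #23, #26.
Seating in order: seats 1–8 → #2, #3, #4, #8, #9, #11, #12, #13; alternates → #14, #15, #17, #18.
So alternate 1 is #14.

14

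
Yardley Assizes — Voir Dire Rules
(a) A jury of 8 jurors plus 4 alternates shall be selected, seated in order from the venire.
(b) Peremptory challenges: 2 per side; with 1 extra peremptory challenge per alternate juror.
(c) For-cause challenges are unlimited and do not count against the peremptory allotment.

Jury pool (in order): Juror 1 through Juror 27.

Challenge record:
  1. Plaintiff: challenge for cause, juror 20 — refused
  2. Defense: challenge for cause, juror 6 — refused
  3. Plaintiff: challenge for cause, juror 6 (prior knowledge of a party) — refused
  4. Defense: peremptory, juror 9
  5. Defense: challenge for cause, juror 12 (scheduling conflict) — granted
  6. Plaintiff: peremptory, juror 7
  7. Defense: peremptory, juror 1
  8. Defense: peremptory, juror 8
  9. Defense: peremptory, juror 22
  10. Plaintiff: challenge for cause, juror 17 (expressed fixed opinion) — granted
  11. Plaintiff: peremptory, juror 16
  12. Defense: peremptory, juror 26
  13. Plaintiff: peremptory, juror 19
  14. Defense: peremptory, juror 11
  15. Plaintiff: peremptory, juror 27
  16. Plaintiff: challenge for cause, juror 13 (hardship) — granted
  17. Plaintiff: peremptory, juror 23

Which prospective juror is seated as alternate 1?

18

Removed: #1, #7, #8, #9, #11, #12, #13, #16, #17, #19, #22, #23, #26, #27. (#6, #20 stay — for-cause denied.)
Seating in order: seats 1–8 → #2, #3, #4, #5, #6, #10, #14, #15; alternates → #18, #20, #21, #24.
So alternate 1 is #18.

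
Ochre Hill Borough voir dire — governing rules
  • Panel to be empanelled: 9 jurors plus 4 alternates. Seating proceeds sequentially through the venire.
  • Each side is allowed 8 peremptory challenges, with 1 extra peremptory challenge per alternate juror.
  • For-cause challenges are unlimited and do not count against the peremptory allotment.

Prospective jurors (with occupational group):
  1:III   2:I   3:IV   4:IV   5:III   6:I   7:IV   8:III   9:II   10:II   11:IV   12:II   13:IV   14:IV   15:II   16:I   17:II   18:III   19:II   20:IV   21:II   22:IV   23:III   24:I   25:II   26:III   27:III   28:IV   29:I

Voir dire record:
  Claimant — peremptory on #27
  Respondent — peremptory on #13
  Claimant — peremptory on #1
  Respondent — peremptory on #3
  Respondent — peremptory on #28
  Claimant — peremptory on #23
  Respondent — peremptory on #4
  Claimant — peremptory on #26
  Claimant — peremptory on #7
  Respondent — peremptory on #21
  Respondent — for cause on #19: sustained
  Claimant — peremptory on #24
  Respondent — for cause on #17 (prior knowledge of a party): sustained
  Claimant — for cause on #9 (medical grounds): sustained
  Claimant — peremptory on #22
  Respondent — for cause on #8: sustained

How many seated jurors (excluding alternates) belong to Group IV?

Removed: #1, #3, #4, #7, #8, #9, #13, #17, #19, #21, #22, #23, #24, #26, #27, #28.
Seated jurors 1–9: #2, #5, #6, #10, #11, #12, #14, #15, #16 (alternates #18, #20, #25, #29 not counted).
Of those, in Group IV: #11, #14 → 2.

2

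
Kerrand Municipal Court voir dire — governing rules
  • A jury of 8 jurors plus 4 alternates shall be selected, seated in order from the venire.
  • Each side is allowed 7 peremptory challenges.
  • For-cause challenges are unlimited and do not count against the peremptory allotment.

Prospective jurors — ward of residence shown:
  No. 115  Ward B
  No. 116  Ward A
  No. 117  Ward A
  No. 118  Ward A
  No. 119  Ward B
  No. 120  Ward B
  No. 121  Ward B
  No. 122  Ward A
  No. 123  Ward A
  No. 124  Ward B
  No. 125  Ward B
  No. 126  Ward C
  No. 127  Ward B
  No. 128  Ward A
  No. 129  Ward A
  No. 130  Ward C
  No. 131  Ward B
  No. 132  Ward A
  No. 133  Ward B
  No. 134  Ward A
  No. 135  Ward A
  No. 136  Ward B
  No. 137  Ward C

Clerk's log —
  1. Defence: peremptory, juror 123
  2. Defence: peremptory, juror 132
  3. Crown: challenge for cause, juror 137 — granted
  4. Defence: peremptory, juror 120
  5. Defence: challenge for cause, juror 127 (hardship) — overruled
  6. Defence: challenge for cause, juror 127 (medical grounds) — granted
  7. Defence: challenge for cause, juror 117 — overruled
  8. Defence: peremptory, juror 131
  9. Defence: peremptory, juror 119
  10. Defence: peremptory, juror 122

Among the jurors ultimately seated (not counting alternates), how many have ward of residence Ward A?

3

Removed: #119, #120, #122, #123, #127, #131, #132, #137.
Seated jurors 1–8: #115, #116, #117, #118, #121, #124, #125, #126 (alternates #128, #129, #130, #133 not counted).
Of those, in Ward A: #116, #117, #118 → 3.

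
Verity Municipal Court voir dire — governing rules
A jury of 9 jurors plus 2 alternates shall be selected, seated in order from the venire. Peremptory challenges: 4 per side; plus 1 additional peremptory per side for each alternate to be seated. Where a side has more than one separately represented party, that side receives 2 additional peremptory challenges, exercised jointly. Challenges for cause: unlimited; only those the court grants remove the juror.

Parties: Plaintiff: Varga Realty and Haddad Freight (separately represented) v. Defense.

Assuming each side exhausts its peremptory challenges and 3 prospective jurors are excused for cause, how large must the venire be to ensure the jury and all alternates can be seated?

Seats to fill: 9 + 2 alternates = 11.
Peremptories — Plaintiff: 4 + 1×2 + 2 = 8; Defense: 4 + 1×2 = 6; total 14.
For-cause removals: 3.
Minimum venire: 11 + 14 + 3 = 28.

28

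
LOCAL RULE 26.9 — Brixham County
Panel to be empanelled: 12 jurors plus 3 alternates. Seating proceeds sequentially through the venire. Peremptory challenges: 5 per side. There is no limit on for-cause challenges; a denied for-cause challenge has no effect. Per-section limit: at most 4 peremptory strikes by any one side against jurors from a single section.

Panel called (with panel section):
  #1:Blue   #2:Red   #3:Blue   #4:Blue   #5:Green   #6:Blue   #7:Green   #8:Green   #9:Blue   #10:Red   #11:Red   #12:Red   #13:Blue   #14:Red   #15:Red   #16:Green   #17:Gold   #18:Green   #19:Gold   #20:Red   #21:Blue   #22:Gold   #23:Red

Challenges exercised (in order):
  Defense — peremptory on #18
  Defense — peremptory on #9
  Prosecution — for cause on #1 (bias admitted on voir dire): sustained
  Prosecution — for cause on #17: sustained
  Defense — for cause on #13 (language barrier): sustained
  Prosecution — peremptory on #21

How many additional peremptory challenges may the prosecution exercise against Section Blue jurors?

3

Prosecution peremptories so far: #21 — 1 of 5 used, 4 left overall.
Against Section Blue: #21 — 1 used; per-section cap 4 leaves 3.
Binding limit: min(4, 3) = 3.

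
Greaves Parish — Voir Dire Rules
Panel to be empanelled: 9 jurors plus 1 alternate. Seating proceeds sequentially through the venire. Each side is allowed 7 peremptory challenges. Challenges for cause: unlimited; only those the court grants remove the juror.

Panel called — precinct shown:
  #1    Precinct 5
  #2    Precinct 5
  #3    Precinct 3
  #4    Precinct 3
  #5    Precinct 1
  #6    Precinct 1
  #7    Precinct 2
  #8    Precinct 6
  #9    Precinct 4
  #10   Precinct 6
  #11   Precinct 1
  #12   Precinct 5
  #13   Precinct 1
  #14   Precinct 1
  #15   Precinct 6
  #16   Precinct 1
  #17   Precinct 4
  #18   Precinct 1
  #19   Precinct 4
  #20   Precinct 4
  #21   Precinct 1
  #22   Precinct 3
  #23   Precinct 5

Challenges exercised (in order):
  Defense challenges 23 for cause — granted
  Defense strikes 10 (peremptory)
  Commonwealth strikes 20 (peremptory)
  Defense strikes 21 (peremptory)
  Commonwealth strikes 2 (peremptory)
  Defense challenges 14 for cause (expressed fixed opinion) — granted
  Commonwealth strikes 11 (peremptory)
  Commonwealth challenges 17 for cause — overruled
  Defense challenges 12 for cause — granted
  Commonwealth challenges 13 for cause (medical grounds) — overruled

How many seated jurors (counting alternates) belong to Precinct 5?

1

Removed: #2, #10, #11, #12, #14, #20, #21, #23.
Seated (10 incl. alternates): #1, #3, #4, #5, #6, #7, #8, #9, #13, #15.
Of those, in Precinct 5: #1 → 1.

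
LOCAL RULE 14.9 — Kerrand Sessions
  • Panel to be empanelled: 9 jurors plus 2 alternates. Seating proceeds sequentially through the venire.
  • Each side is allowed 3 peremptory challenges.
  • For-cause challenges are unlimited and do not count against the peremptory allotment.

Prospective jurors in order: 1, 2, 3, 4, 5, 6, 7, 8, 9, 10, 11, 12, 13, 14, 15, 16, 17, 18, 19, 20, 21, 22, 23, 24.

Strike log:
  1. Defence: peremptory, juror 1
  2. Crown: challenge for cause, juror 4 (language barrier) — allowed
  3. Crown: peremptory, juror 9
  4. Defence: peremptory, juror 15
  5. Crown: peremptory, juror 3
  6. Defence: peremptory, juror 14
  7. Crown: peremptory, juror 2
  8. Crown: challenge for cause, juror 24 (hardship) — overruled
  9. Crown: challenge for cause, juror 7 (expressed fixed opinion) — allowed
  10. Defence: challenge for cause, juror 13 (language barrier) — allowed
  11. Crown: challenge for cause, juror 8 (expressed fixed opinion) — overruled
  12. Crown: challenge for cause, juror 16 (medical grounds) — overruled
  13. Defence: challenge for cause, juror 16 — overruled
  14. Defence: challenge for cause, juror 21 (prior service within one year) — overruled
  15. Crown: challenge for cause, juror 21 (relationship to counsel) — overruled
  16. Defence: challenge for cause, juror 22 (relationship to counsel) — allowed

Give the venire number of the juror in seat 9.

Removed: #1, #2, #3, #4, #7, #9, #13, #14, #15, #22. (#8, #16, #21, #24 stay — for-cause denied.)
Seating in order: seats 1–9 → #5, #6, #8, #10, #11, #12, #16, #17, #18; alternates → #19, #20.
So seat 9 is #18.

18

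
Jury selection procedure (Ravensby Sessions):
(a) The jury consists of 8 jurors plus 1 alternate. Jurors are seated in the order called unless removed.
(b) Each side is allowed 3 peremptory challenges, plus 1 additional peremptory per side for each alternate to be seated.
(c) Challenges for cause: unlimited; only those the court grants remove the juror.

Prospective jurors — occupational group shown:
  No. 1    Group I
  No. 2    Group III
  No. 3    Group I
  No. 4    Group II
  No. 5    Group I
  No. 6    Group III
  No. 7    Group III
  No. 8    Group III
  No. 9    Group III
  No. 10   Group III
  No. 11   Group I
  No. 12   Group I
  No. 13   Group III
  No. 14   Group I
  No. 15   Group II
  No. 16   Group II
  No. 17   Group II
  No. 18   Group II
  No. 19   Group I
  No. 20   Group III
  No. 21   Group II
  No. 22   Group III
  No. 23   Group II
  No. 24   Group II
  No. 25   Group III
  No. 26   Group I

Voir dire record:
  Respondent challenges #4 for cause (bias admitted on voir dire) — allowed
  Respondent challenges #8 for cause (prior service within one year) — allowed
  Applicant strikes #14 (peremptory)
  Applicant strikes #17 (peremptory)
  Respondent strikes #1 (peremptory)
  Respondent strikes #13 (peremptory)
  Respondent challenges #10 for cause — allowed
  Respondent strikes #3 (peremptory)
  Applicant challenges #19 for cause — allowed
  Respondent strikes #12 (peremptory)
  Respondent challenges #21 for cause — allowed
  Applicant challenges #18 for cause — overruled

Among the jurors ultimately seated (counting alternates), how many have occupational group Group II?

3

Removed: #1, #3, #4, #8, #10, #12, #13, #14, #17, #19, #21.
Seated (9 incl. alternates): #2, #5, #6, #7, #9, #11, #15, #16, #18.
Of those, in Group II: #15, #16, #18 → 3.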